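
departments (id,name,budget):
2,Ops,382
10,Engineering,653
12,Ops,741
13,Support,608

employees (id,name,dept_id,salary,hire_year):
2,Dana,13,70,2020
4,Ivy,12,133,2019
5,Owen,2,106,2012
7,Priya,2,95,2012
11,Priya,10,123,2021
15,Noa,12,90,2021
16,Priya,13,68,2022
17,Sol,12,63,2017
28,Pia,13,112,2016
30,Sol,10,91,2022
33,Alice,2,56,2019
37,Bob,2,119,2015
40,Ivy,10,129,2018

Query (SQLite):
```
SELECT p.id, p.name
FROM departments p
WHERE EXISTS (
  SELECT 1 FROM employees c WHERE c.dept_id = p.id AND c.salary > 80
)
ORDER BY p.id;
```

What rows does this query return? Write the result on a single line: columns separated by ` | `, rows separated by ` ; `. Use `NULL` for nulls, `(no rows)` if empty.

2 | Ops ; 10 | Engineering ; 12 | Ops ; 13 | Support

For each departments row, check whether any employees with matching dept_id has salary > 80.
Keep rows where that is true.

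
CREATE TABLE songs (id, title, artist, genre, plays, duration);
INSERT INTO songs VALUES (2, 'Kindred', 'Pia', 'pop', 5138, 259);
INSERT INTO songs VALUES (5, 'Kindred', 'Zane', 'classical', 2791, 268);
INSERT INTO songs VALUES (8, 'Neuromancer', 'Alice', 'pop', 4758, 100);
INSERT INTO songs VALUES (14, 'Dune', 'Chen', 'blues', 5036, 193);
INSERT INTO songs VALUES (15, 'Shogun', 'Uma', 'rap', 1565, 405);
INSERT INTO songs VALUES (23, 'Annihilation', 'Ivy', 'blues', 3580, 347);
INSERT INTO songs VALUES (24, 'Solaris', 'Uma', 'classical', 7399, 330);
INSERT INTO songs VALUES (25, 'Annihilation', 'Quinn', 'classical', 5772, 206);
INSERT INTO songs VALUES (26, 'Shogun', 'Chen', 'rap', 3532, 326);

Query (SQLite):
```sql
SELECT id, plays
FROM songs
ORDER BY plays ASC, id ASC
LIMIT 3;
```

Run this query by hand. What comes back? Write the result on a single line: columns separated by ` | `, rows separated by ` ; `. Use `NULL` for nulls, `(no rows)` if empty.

15 | 1565 ; 5 | 2791 ; 26 | 3532

Sort by plays asc, tiebreak id asc: (1565, id=15), (2791, id=5), (3532, id=26), (3580, id=23), (4758, id=8), (5036, id=14) …. Take first 3.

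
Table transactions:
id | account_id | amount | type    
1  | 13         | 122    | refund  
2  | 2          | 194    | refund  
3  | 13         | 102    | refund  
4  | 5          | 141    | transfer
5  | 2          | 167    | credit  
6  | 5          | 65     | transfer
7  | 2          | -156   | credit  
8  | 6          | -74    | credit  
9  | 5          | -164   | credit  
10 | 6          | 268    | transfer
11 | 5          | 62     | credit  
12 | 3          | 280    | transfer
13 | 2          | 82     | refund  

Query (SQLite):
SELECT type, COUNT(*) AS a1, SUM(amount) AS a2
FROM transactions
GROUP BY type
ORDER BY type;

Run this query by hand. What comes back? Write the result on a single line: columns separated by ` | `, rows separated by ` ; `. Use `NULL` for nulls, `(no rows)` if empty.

credit | 5 | -165 ; refund | 4 | 500 ; transfer | 4 | 754

Group transactions by type.
Per group compute: COUNT(*), SUM(amount).
  credit: ids {5, 7, 8, 9, 11} → COUNT(*)=5, SUM(amount)=-165
  refund: ids {1, 2, 3, 13} → COUNT(*)=4, SUM(amount)=500
  transfer: ids {4, 6, 10, 12} → COUNT(*)=4, SUM(amount)=754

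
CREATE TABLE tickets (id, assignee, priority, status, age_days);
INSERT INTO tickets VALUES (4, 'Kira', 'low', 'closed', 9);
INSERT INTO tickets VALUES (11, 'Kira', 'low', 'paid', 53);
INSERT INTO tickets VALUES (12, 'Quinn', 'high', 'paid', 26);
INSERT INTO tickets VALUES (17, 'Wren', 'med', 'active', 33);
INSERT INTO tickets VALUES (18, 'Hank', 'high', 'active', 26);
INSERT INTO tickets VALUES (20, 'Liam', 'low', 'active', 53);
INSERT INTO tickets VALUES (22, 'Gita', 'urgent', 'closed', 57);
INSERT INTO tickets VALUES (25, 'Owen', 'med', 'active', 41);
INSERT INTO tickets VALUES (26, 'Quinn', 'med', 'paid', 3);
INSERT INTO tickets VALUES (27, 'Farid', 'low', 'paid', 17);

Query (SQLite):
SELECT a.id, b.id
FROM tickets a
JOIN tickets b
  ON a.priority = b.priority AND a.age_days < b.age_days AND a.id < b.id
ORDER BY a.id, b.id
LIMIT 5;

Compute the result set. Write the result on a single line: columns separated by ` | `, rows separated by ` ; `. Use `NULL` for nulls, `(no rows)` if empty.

4 | 11 ; 4 | 20 ; 4 | 27 ; 17 | 25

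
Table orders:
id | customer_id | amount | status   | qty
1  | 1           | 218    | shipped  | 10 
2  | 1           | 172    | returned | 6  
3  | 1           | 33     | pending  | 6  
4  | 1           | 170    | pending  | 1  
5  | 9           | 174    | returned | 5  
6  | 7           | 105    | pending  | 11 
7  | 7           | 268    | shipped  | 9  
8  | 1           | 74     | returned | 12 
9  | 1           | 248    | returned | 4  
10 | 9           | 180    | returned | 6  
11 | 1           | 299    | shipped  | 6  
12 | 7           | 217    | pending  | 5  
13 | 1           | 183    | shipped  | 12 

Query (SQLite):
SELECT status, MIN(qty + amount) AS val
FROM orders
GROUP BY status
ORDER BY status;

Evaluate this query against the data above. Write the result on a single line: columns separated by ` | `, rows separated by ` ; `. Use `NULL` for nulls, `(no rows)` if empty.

For each row compute qty + amount.
Group by status; take MIN of the expression per group.
  pending: ids {3, 4, 6, 12} → MIN(qty + amount)=39
  returned: ids {2, 5, 8, 9, 10} → MIN(qty + amount)=86
  shipped: ids {1, 7, 11, 13} → MIN(qty + amount)=195

pending | 39 ; returned | 86 ; shipped | 195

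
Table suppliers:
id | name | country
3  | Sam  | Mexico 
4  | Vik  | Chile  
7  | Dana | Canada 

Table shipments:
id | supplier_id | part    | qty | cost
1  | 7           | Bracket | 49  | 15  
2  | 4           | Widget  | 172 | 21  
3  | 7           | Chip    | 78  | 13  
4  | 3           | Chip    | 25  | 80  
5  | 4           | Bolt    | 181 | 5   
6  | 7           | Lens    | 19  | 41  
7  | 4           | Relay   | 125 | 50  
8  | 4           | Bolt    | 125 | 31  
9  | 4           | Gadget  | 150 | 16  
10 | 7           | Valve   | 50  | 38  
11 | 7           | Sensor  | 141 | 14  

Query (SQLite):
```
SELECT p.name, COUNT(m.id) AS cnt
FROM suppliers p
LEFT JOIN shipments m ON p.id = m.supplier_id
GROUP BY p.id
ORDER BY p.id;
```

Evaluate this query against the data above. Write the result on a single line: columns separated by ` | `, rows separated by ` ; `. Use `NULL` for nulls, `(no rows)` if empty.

LEFT JOIN keeps every suppliers row; unmatched ones get NULL for shipments columns.
Group by suppliers.id and compute COUNT(m.id). COUNT(col) of an all-NULL group is 0.
  3: ids {4} → COUNT(m.id)=1
  4: ids {2, 5, 7, 8, 9} → COUNT(m.id)=5
  7: ids {1, 3, 6, 10, 11} → COUNT(m.id)=5

Sam | 1 ; Vik | 5 ; Dana | 5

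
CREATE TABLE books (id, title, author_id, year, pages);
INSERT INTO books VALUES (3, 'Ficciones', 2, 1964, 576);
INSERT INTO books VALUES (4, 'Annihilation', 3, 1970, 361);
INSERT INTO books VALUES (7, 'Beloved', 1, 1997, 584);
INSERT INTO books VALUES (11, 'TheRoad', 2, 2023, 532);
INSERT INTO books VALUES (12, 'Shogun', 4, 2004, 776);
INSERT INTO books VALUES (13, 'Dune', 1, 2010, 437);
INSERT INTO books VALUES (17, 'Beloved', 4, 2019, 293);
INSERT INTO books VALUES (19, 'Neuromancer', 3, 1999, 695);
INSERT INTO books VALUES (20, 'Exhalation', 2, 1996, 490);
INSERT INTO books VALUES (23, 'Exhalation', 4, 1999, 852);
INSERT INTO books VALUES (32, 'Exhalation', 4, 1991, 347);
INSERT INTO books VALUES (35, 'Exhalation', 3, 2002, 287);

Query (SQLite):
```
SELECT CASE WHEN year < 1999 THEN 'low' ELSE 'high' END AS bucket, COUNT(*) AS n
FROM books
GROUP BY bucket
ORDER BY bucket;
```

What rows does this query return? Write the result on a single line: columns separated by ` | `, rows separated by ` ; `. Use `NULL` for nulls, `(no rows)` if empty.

high | 7 ; low | 5

Bucket rows by year < 1999 → 'low' else 'high'; count each bucket.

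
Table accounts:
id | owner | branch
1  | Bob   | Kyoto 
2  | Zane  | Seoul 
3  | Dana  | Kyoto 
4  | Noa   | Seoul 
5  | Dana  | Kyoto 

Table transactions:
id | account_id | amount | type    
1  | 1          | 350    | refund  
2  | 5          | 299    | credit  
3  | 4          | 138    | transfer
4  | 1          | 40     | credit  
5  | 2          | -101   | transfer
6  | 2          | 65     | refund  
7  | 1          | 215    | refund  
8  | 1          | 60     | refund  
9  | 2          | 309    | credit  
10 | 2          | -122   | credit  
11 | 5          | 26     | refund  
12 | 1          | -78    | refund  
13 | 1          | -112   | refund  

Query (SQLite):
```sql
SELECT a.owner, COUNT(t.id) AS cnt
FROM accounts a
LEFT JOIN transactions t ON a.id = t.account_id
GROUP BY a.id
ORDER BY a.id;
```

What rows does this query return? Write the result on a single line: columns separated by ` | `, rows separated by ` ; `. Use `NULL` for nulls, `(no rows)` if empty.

LEFT JOIN keeps every accounts row; unmatched ones get NULL for transactions columns.
Group by accounts.id and compute COUNT(t.id). COUNT(col) of an all-NULL group is 0.
  1: ids {1, 4, 7, 8, 12, 13} → COUNT(t.id)=6
  2: ids {5, 6, 9, 10} → COUNT(t.id)=4
  3: ids {—} → COUNT(t.id)=0
  4: ids {3} → COUNT(t.id)=1
  5: ids {2, 11} → COUNT(t.id)=2

Bob | 6 ; Zane | 4 ; Dana | 0 ; Noa | 1 ; Dana | 2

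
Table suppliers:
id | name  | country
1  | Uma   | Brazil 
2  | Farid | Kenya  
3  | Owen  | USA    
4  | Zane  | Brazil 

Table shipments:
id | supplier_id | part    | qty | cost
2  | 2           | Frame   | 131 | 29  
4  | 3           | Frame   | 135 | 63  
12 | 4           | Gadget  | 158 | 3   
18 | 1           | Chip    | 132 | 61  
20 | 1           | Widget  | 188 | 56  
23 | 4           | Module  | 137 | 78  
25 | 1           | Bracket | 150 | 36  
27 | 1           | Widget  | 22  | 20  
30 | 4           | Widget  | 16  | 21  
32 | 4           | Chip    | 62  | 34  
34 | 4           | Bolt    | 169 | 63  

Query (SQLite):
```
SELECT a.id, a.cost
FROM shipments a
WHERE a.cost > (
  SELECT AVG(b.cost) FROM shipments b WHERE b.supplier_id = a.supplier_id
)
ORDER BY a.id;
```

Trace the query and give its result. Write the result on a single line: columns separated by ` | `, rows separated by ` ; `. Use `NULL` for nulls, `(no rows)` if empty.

For each shipments row a, compute AVG(cost) over rows sharing a.supplier_id.
Keep row a if a.cost > that per-group AVG.
  supplier_id=1: AVG(cost) = 43.25
  supplier_id=2: AVG(cost) = 29.0
  supplier_id=3: AVG(cost) = 63.0
  supplier_id=4: AVG(cost) = 39.8

18 | 61 ; 20 | 56 ; 23 | 78 ; 34 | 63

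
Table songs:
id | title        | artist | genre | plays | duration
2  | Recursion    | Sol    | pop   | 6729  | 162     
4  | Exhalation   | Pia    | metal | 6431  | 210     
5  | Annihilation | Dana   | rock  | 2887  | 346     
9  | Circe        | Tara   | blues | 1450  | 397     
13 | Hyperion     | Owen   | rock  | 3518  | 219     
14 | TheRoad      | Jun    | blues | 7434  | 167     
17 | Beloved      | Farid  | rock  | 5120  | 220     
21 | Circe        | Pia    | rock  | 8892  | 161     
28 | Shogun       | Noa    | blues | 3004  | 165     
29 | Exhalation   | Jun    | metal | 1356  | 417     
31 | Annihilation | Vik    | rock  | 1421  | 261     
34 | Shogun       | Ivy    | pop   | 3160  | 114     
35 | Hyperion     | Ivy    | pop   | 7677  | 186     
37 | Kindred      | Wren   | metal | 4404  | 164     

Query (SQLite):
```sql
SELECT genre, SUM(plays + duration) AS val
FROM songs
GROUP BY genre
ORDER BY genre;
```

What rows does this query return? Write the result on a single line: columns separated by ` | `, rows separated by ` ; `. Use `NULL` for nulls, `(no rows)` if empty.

For each row compute plays + duration.
Group by genre; take SUM of the expression per group.
  blues: ids {9, 14, 28} → SUM(plays + duration)=12617
  metal: ids {4, 29, 37} → SUM(plays + duration)=12982
  pop: ids {2, 34, 35} → SUM(plays + duration)=18028
  rock: ids {5, 13, 17, 21, 31} → SUM(plays + duration)=23045

blues | 12617 ; metal | 12982 ; pop | 18028 ; rock | 23045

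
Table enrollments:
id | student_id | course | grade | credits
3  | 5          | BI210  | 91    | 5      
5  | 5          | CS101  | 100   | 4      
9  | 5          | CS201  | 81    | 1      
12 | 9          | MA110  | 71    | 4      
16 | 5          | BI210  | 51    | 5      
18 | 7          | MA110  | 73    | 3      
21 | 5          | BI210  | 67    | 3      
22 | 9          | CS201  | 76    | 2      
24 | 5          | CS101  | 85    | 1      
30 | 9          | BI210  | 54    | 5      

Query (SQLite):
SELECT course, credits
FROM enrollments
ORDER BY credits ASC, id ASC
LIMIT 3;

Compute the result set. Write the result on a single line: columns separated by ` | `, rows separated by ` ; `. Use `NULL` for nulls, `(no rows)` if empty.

Sort by credits asc, tiebreak id asc: (1, id=9), (1, id=24), (2, id=22), (3, id=18), (3, id=21), (4, id=5) …. Take first 3.

CS201 | 1 ; CS101 | 1 ; CS201 | 2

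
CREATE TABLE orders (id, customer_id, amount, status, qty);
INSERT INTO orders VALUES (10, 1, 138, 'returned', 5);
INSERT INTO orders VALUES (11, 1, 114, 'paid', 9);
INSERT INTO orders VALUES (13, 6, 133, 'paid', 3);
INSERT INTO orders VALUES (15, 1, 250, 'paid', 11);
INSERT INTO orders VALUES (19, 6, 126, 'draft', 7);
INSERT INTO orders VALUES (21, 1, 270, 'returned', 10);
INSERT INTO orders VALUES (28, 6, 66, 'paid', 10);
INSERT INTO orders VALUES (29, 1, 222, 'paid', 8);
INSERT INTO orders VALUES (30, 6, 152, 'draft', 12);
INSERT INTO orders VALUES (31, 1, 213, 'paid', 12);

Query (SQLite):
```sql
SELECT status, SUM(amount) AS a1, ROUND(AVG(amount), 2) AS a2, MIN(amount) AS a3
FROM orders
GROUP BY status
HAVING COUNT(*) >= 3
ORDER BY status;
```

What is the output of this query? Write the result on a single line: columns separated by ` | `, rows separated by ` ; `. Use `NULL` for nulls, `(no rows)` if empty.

paid | 998 | 166.33 | 66

Group orders by status.
Per group compute: SUM(amount), ROUND(AVG(amount), 2), MIN(amount).
HAVING: drop groups with fewer than 3 rows.
  draft: ids {19, 30} → SUM(amount)=278, ROUND(AVG(amount), 2)=139, MIN(amount)=126
  paid: ids {11, 13, 15, 28, 29, 31} → SUM(amount)=998, ROUND(AVG(amount), 2)=166.33, MIN(amount)=66
  returned: ids {10, 21} → SUM(amount)=408, ROUND(AVG(amount), 2)=204, MIN(amount)=138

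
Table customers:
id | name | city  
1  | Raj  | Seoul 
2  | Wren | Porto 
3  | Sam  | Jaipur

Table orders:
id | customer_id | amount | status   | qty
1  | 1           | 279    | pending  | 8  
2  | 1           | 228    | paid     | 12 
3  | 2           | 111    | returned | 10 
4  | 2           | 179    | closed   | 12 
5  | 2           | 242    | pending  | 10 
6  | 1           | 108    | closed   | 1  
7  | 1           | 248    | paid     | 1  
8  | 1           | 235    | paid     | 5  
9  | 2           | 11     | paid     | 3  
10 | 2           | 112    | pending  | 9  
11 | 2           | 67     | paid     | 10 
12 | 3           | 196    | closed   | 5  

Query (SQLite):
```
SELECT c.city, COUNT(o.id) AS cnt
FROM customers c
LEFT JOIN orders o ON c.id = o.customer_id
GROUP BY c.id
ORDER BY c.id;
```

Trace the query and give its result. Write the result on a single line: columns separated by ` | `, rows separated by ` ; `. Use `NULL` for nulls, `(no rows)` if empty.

Seoul | 5 ; Porto | 6 ; Jaipur | 1

LEFT JOIN keeps every customers row; unmatched ones get NULL for orders columns.
Group by customers.id and compute COUNT(o.id). COUNT(col) of an all-NULL group is 0.
  1: ids {1, 2, 6, 7, 8} → COUNT(o.id)=5
  2: ids {3, 4, 5, 9, 10, 11} → COUNT(o.id)=6
  3: ids {12} → COUNT(o.id)=1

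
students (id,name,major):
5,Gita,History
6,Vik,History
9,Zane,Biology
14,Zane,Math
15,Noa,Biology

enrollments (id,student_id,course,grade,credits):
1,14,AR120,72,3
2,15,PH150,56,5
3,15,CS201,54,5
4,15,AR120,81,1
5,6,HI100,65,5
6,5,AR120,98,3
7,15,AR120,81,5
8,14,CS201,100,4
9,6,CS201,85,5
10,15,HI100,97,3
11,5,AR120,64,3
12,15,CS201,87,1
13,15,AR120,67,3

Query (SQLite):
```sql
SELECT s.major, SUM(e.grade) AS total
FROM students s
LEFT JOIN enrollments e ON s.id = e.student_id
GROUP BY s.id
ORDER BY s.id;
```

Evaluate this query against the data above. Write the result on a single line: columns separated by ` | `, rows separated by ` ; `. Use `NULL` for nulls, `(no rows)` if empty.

LEFT JOIN keeps every students row; unmatched ones get NULL for enrollments columns.
Group by students.id and compute SUM(e.grade). SUM over an all-NULL group is NULL.
  5: ids {6, 11} → SUM(e.grade)=162
  6: ids {5, 9} → SUM(e.grade)=150
  9: ids {—} → SUM(e.grade)=NULL
  14: ids {1, 8} → SUM(e.grade)=172
  15: ids {2, 3, 4, 7, 10, 12, 13} → SUM(e.grade)=523

History | 162 ; History | 150 ; Biology | NULL ; Math | 172 ; Biology | 523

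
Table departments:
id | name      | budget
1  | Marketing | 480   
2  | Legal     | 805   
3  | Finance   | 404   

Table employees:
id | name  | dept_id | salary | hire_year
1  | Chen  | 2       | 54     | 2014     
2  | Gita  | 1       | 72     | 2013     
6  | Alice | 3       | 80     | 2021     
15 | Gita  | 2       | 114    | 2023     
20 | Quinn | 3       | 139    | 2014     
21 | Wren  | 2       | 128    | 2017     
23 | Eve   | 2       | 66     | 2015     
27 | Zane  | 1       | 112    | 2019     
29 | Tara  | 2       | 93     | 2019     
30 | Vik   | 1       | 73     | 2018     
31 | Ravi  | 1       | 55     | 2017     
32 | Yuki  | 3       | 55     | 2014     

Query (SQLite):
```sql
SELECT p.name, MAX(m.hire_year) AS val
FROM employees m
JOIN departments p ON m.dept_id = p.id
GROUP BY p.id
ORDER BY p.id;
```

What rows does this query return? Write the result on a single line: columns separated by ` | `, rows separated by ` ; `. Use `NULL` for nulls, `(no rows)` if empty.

Marketing | 2019 ; Legal | 2023 ; Finance | 2021

Join each employees row to its departments via dept_id.
Group joined rows by departments.id; compute MAX(m.hire_year) per group.
  1: ids {2, 27, 30, 31} → MAX(m.hire_year)=2019
  2: ids {1, 15, 21, 23, 29} → MAX(m.hire_year)=2023
  3: ids {6, 20, 32} → MAX(m.hire_year)=2021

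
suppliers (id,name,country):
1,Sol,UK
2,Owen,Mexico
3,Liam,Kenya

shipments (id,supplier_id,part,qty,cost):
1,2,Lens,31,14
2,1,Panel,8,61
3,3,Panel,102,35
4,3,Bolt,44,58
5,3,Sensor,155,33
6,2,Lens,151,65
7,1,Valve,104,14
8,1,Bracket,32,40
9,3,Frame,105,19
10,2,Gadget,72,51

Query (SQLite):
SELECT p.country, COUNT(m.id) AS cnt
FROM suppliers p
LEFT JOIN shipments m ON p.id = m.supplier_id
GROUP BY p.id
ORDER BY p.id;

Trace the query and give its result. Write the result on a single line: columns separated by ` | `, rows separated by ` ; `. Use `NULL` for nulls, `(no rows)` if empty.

UK | 3 ; Mexico | 3 ; Kenya | 4

LEFT JOIN keeps every suppliers row; unmatched ones get NULL for shipments columns.
Group by suppliers.id and compute COUNT(m.id). COUNT(col) of an all-NULL group is 0.
  1: ids {2, 7, 8} → COUNT(m.id)=3
  2: ids {1, 6, 10} → COUNT(m.id)=3
  3: ids {3, 4, 5, 9} → COUNT(m.id)=4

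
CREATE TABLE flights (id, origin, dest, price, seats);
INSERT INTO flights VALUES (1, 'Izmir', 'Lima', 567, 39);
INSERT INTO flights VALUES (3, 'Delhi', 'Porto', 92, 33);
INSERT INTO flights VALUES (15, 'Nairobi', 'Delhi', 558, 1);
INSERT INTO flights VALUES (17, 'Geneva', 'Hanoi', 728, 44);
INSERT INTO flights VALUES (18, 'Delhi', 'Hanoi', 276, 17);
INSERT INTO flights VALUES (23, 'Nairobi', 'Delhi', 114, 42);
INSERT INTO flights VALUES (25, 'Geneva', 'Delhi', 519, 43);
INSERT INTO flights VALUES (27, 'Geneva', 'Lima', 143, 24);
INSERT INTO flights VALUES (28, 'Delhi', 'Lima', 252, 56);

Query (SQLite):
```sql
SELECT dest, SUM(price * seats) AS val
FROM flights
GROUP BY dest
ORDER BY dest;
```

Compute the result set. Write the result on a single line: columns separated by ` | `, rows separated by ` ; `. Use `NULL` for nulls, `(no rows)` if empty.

For each row compute price * seats.
Group by dest; take SUM of the expression per group.
  Delhi: ids {15, 23, 25} → SUM(price * seats)=27663
  Hanoi: ids {17, 18} → SUM(price * seats)=36724
  Lima: ids {1, 27, 28} → SUM(price * seats)=39657
  Porto: ids {3} → SUM(price * seats)=3036

Delhi | 27663 ; Hanoi | 36724 ; Lima | 39657 ; Porto | 3036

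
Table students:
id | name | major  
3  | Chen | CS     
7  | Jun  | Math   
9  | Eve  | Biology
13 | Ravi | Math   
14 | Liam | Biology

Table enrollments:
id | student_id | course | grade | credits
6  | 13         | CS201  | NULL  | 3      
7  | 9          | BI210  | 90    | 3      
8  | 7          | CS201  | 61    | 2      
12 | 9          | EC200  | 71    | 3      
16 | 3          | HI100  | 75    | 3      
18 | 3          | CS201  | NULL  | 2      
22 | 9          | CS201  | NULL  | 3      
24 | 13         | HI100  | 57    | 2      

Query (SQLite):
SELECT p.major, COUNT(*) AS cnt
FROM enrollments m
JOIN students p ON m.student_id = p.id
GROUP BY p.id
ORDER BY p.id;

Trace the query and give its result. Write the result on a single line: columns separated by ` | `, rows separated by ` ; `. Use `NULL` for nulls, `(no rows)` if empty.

Join each enrollments row to its students via student_id.
Group joined rows by students.id; compute COUNT(*) per group.
  3: ids {16, 18} → COUNT(*)=2
  7: ids {8} → COUNT(*)=1
  9: ids {7, 12, 22} → COUNT(*)=3
  13: ids {6, 24} → COUNT(*)=2

CS | 2 ; Math | 1 ; Biology | 3 ; Math | 2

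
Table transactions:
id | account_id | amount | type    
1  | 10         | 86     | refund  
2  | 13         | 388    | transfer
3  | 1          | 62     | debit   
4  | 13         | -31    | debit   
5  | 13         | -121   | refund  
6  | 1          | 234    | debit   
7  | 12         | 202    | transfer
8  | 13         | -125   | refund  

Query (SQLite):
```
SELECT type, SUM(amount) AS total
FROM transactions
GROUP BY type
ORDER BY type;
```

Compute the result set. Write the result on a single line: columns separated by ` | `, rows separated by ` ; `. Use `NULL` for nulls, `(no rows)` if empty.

Partition transactions by type; compute SUM(amount) within each group.
  debit: ids {3, 4, 6} → SUM(amount)=265
  refund: ids {1, 5, 8} → SUM(amount)=-160
  transfer: ids {2, 7} → SUM(amount)=590

debit | 265 ; refund | -160 ; transfer | 590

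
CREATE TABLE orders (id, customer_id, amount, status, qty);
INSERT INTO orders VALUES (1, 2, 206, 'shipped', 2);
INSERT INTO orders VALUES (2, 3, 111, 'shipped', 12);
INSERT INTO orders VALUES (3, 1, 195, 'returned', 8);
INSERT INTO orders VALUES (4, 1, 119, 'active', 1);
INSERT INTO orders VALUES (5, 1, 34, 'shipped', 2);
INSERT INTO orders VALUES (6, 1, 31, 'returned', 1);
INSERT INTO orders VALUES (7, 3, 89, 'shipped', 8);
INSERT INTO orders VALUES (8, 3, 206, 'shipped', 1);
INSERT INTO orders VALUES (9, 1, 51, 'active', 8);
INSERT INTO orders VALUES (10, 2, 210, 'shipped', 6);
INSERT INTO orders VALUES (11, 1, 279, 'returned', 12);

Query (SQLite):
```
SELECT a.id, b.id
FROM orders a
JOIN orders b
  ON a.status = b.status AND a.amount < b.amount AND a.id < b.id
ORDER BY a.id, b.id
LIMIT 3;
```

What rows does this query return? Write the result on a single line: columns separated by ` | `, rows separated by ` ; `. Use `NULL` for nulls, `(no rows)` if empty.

1 | 10 ; 2 | 8 ; 2 | 10

Pairs (a,b) with same status, a.amount < b.amount, a.id < b.id.
status groups: active:{4,9} returned:{3,6,11} shipped:{1,2,5,7,8,10}
Ordered by (a.id, b.id); first 3.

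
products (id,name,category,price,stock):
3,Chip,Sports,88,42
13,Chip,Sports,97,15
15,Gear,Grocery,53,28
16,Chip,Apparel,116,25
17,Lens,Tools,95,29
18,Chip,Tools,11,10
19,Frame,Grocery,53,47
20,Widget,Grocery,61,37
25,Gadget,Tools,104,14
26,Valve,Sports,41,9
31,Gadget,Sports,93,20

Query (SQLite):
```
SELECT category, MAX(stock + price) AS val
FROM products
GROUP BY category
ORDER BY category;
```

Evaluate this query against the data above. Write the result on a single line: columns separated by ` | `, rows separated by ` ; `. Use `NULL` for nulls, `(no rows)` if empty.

Apparel | 141 ; Grocery | 100 ; Sports | 130 ; Tools | 124

For each row compute stock + price.
Group by category; take MAX of the expression per group.
  Apparel: ids {16} → MAX(stock + price)=141
  Grocery: ids {15, 19, 20} → MAX(stock + price)=100
  Sports: ids {3, 13, 26, 31} → MAX(stock + price)=130
  Tools: ids {17, 18, 25} → MAX(stock + price)=124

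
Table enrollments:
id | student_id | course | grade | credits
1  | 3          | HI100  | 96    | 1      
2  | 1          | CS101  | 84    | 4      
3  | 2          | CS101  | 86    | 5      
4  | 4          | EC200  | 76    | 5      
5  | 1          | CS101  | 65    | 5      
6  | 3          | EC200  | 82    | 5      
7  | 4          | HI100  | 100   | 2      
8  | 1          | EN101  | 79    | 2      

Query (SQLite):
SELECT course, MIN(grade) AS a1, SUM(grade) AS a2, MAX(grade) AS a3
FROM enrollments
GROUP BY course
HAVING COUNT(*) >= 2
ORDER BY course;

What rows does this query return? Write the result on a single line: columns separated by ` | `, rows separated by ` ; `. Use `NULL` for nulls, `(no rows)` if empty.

Group enrollments by course.
Per group compute: MIN(grade), SUM(grade), MAX(grade).
HAVING: drop groups with fewer than 2 rows.
  CS101: ids {2, 3, 5} → MIN(grade)=65, SUM(grade)=235, MAX(grade)=86
  EC200: ids {4, 6} → MIN(grade)=76, SUM(grade)=158, MAX(grade)=82
  EN101: ids {8} → MIN(grade)=79, SUM(grade)=79, MAX(grade)=79
  HI100: ids {1, 7} → MIN(grade)=96, SUM(grade)=196, MAX(grade)=100

CS101 | 65 | 235 | 86 ; EC200 | 76 | 158 | 82 ; HI100 | 96 | 196 | 100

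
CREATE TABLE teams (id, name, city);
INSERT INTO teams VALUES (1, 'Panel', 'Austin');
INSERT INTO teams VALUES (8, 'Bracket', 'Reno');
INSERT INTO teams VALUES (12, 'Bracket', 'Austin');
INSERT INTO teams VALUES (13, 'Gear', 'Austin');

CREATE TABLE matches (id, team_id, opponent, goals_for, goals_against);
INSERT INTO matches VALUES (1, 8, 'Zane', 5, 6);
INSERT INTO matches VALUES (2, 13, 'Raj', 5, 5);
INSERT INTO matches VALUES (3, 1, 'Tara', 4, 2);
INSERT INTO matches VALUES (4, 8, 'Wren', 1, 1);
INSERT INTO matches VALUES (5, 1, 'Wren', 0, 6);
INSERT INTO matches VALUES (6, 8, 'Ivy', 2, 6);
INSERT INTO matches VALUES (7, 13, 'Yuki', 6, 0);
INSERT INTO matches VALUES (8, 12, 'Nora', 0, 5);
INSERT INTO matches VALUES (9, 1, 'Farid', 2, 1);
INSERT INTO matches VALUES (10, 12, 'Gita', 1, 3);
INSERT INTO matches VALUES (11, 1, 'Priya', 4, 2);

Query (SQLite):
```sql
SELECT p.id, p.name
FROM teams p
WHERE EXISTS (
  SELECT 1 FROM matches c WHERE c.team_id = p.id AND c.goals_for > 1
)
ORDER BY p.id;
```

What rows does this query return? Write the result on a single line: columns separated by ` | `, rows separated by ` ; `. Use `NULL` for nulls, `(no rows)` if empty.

1 | Panel ; 8 | Bracket ; 13 | Gear

For each teams row, check whether any matches with matching team_id has goals_for > 1.
Keep rows where that is true.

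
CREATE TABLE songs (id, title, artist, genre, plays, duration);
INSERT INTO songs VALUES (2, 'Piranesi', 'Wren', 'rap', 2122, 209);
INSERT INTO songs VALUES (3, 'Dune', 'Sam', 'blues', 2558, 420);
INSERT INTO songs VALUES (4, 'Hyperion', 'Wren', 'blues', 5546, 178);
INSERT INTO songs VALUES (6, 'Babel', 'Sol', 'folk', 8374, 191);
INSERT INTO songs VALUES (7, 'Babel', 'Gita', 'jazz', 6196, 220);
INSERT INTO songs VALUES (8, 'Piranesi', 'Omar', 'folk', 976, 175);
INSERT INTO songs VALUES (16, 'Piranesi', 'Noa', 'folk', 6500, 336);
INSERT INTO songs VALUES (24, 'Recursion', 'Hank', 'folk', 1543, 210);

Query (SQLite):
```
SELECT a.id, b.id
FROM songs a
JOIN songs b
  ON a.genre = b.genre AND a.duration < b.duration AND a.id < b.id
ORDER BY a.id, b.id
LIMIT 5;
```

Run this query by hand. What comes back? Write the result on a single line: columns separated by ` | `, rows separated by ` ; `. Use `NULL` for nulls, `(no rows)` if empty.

6 | 16 ; 6 | 24 ; 8 | 16 ; 8 | 24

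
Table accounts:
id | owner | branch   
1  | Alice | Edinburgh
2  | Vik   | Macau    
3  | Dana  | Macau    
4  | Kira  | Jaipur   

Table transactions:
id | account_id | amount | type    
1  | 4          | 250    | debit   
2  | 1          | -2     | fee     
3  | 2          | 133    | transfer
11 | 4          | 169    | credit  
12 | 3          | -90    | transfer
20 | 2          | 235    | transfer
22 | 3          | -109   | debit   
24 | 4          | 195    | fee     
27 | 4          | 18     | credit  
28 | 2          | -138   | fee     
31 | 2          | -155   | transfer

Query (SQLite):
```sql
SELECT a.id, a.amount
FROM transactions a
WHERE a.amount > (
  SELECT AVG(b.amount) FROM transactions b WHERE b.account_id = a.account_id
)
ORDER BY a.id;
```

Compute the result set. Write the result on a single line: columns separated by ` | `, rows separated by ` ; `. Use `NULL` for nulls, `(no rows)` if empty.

1 | 250 ; 3 | 133 ; 11 | 169 ; 12 | -90 ; 20 | 235 ; 24 | 195

For each transactions row a, compute AVG(amount) over rows sharing a.account_id.
Keep row a if a.amount > that per-group AVG.
  account_id=1: AVG(amount) = -2.0
  account_id=2: AVG(amount) = 18.75
  account_id=3: AVG(amount) = -99.5
  account_id=4: AVG(amount) = 158.0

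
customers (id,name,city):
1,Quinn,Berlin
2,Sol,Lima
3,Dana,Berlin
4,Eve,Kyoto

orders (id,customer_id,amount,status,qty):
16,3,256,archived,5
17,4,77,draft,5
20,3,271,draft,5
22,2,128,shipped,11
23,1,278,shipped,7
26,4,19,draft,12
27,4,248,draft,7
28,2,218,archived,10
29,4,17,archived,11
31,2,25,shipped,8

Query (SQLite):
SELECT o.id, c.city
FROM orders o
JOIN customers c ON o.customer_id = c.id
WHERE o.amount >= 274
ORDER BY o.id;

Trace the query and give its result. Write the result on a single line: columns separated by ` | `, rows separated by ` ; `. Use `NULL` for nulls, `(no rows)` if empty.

23 | Berlin

Each orders row matches the customers row where customer_id = customers.id.
Then keep rows with o.amount >= 274.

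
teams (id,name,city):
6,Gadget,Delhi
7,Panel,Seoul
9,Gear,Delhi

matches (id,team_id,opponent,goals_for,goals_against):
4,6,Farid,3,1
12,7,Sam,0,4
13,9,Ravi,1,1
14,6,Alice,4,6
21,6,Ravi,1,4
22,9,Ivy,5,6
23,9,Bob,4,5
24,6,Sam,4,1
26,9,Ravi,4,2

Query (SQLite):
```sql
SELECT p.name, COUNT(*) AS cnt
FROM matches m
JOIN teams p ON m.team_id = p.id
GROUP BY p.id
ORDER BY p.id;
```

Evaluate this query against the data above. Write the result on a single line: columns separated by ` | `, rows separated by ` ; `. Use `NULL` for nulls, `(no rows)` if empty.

Join each matches row to its teams via team_id.
Group joined rows by teams.id; compute COUNT(*) per group.
  6: ids {4, 14, 21, 24} → COUNT(*)=4
  7: ids {12} → COUNT(*)=1
  9: ids {13, 22, 23, 26} → COUNT(*)=4

Gadget | 4 ; Panel | 1 ; Gear | 4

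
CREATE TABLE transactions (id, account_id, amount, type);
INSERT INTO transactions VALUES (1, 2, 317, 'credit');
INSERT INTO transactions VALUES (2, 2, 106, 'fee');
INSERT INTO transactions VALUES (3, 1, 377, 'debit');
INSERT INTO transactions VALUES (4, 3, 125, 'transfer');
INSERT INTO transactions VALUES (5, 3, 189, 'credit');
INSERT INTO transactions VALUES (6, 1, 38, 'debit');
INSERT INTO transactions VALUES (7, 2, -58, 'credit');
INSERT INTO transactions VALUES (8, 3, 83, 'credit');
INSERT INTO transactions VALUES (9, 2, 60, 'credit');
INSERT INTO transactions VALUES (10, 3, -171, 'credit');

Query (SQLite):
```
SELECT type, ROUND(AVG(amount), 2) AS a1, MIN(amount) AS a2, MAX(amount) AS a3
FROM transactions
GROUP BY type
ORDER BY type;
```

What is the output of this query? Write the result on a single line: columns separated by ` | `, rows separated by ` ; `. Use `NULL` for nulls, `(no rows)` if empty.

Group transactions by type.
Per group compute: ROUND(AVG(amount), 2), MIN(amount), MAX(amount).
  credit: ids {1, 5, 7, 8, 9, 10} → ROUND(AVG(amount), 2)=70, MIN(amount)=-171, MAX(amount)=317
  debit: ids {3, 6} → ROUND(AVG(amount), 2)=207.5, MIN(amount)=38, MAX(amount)=377
  fee: ids {2} → ROUND(AVG(amount), 2)=106, MIN(amount)=106, MAX(amount)=106
  transfer: ids {4} → ROUND(AVG(amount), 2)=125, MIN(amount)=125, MAX(amount)=125

credit | 70 | -171 | 317 ; debit | 207.5 | 38 | 377 ; fee | 106 | 106 | 106 ; transfer | 125 | 125 | 125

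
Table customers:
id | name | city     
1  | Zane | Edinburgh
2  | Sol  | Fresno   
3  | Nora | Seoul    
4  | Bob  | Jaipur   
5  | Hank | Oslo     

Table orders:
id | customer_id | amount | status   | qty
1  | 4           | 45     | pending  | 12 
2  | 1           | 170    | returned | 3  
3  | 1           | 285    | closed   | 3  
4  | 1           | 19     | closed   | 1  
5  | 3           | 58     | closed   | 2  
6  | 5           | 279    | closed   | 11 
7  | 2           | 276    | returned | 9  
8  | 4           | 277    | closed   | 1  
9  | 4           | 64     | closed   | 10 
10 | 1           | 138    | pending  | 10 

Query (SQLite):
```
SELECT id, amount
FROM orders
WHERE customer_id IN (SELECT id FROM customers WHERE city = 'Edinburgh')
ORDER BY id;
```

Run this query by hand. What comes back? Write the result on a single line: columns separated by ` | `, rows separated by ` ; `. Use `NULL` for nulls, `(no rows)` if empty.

2 | 170 ; 3 | 285 ; 4 | 19 ; 10 | 138

Inner query: customers.id where city = 'Edinburgh'.
Outer: keep orders rows whose customer_id is in that set.
Inner query → {1}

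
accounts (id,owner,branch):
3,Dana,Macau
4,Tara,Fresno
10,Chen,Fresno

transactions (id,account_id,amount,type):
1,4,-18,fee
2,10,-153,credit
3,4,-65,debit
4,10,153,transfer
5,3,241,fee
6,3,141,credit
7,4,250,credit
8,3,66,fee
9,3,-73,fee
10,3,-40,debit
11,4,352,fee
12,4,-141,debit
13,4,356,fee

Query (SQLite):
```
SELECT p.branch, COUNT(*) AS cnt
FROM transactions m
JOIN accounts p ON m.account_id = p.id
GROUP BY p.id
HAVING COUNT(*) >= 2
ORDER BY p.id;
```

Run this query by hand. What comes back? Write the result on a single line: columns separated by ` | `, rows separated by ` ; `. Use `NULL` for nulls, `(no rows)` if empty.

Macau | 5 ; Fresno | 6 ; Fresno | 2

Join each transactions row to its accounts via account_id.
Group joined rows by accounts.id; compute COUNT(*) per group.
HAVING: keep groups with count ≥ 2.
  3: ids {5, 6, 8, 9, 10} → COUNT(*)=5
  4: ids {1, 3, 7, 11, 12, 13} → COUNT(*)=6
  10: ids {2, 4} → COUNT(*)=2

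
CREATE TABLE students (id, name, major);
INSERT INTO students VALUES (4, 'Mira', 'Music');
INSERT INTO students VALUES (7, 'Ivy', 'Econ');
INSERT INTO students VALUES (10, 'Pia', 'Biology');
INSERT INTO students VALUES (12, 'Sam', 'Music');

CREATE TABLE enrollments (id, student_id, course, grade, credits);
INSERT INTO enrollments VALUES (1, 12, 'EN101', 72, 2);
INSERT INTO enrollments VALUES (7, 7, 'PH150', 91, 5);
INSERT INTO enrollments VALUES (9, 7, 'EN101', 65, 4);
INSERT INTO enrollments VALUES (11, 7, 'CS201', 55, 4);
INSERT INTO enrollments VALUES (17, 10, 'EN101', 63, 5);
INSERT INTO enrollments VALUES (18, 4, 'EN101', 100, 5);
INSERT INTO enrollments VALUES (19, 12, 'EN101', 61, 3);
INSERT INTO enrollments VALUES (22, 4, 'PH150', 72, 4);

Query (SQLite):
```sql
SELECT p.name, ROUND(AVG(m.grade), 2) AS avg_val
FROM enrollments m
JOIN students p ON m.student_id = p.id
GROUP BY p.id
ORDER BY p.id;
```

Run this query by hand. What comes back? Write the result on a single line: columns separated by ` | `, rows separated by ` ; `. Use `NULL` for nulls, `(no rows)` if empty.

Join each enrollments row to its students via student_id.
Group joined rows by students.id; compute ROUND(AVG(m.grade), 2) per group.
  4: ids {18, 22} → ROUND(AVG(m.grade), 2)=86
  7: ids {7, 9, 11} → ROUND(AVG(m.grade), 2)=70.33
  10: ids {17} → ROUND(AVG(m.grade), 2)=63
  12: ids {1, 19} → ROUND(AVG(m.grade), 2)=66.5

Mira | 86 ; Ivy | 70.33 ; Pia | 63 ; Sam | 66.5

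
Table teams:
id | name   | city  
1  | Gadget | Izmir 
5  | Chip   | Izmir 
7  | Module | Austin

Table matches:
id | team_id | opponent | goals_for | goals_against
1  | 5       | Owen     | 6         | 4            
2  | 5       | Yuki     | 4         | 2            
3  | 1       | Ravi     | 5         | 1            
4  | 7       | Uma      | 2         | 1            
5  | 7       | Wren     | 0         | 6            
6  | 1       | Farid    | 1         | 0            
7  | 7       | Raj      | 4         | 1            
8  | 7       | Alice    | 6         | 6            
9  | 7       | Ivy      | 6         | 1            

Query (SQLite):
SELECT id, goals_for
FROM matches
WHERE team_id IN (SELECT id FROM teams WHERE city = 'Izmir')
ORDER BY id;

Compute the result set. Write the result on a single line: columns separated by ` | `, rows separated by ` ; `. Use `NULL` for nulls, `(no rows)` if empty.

Inner query: teams.id where city = 'Izmir'.
Outer: keep matches rows whose team_id is in that set.
Inner query → {1, 5}

1 | 6 ; 2 | 4 ; 3 | 5 ; 6 | 1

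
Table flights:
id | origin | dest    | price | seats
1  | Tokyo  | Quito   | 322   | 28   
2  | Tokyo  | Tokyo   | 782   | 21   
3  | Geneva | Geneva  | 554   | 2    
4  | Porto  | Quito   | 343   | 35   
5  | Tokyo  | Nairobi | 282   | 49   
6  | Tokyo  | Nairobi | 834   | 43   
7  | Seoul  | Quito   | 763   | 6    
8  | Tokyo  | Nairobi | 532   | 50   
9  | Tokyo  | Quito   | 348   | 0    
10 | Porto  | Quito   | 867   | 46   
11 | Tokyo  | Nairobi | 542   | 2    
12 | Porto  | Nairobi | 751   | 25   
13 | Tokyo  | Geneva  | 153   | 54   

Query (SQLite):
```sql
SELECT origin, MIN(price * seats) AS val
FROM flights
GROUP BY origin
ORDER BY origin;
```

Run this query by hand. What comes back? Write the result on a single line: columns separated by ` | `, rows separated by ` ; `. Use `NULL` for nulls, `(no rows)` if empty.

For each row compute price * seats.
Group by origin; take MIN of the expression per group.
  Geneva: ids {3} → MIN(price * seats)=1108
  Porto: ids {4, 10, 12} → MIN(price * seats)=12005
  Seoul: ids {7} → MIN(price * seats)=4578
  Tokyo: ids {1, 2, 5, 6, 8, 9, 11, 13} → MIN(price * seats)=0

Geneva | 1108 ; Porto | 12005 ; Seoul | 4578 ; Tokyo | 0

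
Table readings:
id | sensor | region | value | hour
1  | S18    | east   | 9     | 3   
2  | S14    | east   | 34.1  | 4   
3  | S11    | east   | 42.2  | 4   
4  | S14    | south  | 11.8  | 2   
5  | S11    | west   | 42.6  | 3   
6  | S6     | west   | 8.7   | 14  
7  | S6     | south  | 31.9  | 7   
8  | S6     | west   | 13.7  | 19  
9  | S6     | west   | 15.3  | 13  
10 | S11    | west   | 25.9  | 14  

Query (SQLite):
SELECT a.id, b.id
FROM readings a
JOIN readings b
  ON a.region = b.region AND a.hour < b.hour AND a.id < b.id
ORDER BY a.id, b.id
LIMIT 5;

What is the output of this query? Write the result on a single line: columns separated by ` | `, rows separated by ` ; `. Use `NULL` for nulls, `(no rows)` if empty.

Pairs (a,b) with same region, a.hour < b.hour, a.id < b.id.
region groups: east:{1,2,3} south:{4,7} west:{5,6,8,9,10}
Ordered by (a.id, b.id); first 5.

1 | 2 ; 1 | 3 ; 4 | 7 ; 5 | 6 ; 5 | 8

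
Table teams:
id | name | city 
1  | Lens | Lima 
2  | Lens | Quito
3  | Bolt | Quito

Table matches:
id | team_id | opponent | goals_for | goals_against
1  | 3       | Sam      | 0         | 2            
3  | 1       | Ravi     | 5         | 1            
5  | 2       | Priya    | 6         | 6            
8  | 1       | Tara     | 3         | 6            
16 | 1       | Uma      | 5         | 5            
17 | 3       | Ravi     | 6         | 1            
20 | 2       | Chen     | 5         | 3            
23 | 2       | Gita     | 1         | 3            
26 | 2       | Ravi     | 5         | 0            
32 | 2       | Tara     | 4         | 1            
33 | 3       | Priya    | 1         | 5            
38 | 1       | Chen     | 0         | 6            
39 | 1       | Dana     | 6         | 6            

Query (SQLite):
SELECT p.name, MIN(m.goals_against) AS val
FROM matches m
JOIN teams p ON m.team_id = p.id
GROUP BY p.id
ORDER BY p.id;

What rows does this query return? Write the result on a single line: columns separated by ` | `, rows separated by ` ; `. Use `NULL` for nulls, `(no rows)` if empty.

Join each matches row to its teams via team_id.
Group joined rows by teams.id; compute MIN(m.goals_against) per group.
  1: ids {3, 8, 16, 38, 39} → MIN(m.goals_against)=1
  2: ids {5, 20, 23, 26, 32} → MIN(m.goals_against)=0
  3: ids {1, 17, 33} → MIN(m.goals_against)=1

Lens | 1 ; Lens | 0 ; Bolt | 1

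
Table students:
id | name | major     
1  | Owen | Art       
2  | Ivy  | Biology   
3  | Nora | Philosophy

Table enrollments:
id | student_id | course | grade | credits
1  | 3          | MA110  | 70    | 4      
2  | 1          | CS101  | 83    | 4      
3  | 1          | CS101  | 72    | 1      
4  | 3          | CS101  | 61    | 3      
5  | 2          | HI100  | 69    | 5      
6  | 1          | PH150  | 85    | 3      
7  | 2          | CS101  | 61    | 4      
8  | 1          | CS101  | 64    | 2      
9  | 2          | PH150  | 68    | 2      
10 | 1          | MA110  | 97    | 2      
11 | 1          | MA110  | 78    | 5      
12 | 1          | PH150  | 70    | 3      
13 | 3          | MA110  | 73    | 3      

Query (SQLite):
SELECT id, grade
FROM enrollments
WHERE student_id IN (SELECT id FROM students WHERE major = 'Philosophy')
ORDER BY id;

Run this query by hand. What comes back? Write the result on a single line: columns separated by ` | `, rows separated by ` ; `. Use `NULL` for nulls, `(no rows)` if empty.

Inner query: students.id where major = 'Philosophy'.
Outer: keep enrollments rows whose student_id is in that set.
Inner query → {3}

1 | 70 ; 4 | 61 ; 13 | 73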